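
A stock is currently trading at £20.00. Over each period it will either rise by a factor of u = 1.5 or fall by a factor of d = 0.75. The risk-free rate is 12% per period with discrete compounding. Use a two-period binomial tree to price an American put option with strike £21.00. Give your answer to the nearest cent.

Risk-neutral probability p = (1 + 0.12 − 0.75)/(1.5 − 0.75) = 0.3700/0.7500 = 0.4933
Terminal stock prices: S_uu = 45, S_ud = 22.5, S_dd = 11.25
Terminal payoffs (K − S): max(-24, 0) = 0, max(-1.5, 0) = 0, max(9.75, 0) = 9.75
Node u (S = 30): continuation = 1/1.12·[0.4933·0.0000 + 0.5067·0.0000] = 0.0000; exercise value = 0.0000 ≤ continuation, so V_u = 0.0000
Node d (S = 15): continuation = 1/1.12·[0.4933·0.0000 + 0.5067·9.7500] = 4.4107; exercise value = 6.0000 > continuation, so V_d = 6.0000 (exercise)
Node 0 (S = 20): continuation = 1/1.12·[0.4933·0.0000 + 0.5067·6.0000] = 2.7143; exercise value = 1.0000 ≤ continuation, so V_0 = 2.7143

£2.71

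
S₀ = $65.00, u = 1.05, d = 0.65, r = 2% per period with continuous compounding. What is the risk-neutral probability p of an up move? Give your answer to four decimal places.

p = 0.9255

Risk-neutral probability p = (e^0.02 − 0.65)/(1.05 − 0.65) = 0.3702/0.4000 = 0.9255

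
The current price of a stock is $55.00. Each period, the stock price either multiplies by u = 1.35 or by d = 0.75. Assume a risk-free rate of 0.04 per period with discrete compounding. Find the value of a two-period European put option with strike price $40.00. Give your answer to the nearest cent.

Risk-neutral probability p = (1 + 0.04 − 0.75)/(1.35 − 0.75) = 0.2900/0.6000 = 0.4833
Terminal stock prices: S_uu = 100.2, S_ud = 55.69, S_dd = 30.94
Terminal payoffs (K − S): max(-60.24, 0) = 0, max(-15.69, 0) = 0, max(9.062, 0) = 9.062
Node u (S = 74.25): V_u = 1/1.04·[0.4833·0.0000 + 0.5167·0.0000] = 0.0000
Node d (S = 41.25): V_d = 1/1.04·[0.4833·0.0000 + 0.5167·9.0625] = 4.5022
Node 0 (S = 55): V_0 = 1/1.04·[0.4833·0.0000 + 0.5167·4.5022] = 2.2367

$2.24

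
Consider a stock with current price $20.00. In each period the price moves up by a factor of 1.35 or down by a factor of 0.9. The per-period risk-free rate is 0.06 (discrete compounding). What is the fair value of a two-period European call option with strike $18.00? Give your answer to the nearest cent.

$4.65

Risk-neutral probability p = (1 + 0.06 − 0.9)/(1.35 − 0.9) = 0.1600/0.4500 = 0.3556
Terminal stock prices: S_uu = 36.45, S_ud = 24.3, S_dd = 16.2
Terminal payoffs (S − K): max(18.45, 0) = 18.45, max(6.3, 0) = 6.3, max(-1.8, 0) = 0
Node u (S = 27): V_u = 1/1.06·[0.3556·18.4500 + 0.6444·6.3000] = 10.0189
Node d (S = 18): V_d = 1/1.06·[0.3556·6.3000 + 0.6444·0.0000] = 2.1132
Node 0 (S = 20): V_0 = 1/1.06·[0.3556·10.0189 + 0.6444·2.1132] = 4.6454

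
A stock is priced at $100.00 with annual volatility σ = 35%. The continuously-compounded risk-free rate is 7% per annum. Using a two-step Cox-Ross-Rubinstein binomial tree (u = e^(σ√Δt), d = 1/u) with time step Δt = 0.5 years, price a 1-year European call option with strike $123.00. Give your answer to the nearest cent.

$9.94

CRR parameters: u = e^(σ√Δt) = e^(0.35·√0.5) = 1.2808, d = 1/u = 0.7808
Per-period rate: rΔt = 0.07·0.5 = 0.035, so R = e^0.035 = 1.0356
Risk-neutral probability p = (e^0.035 − 0.7808)/(1.2808 − 0.7808) = 0.2549/0.5000 = 0.5097
Terminal stock prices: S_uu = 164, S_ud = 100, S_dd = 60.96
Terminal payoffs (S − K): max(41.05, 0) = 41.05, max(-23, 0) = 0, max(-62.04, 0) = 0
Node u (S = 128.1): V_u = e^(−0.035)·[0.5097·41.0457 + 0.4903·0.0000] = 20.2004
Node d (S = 78.08): V_d = e^(−0.035)·[0.5097·0.0000 + 0.4903·0.0000] = 0.0000
Node 0 (S = 100): V_0 = e^(−0.035)·[0.5097·20.2004 + 0.4903·0.0000] = 9.9415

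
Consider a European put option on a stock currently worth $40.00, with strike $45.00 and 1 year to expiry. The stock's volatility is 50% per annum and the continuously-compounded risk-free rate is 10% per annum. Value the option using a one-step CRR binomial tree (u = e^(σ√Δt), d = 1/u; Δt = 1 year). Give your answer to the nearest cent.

CRR parameters: u = e^(σ√Δt) = e^(0.5·√1) = 1.6487, d = 1/u = 0.6065
Per-period rate: rΔt = 0.1·1 = 0.1, so R = e^0.1 = 1.1052
Risk-neutral probability p = (e^0.1 − 0.6065)/(1.6487 − 0.6065) = 0.4986/1.0422 = 0.4785
Terminal stock prices: S_u = 65.95, S_d = 24.26
Terminal payoffs (K − S): max(-20.95, 0) = 0, max(20.74, 0) = 20.74
Node 0 (S = 40): V_0 = e^(−0.1)·[0.4785·0.0000 + 0.5215·20.7388] = 9.7869

$9.79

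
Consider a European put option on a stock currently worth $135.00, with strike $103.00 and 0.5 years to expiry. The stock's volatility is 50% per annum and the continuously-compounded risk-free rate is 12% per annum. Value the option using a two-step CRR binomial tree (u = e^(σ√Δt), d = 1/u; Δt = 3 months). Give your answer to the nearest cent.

CRR parameters: u = e^(σ√Δt) = e^(0.5·√0.25) = 1.2840, d = 1/u = 0.7788
Per-period rate: rΔt = 0.12·0.25 = 0.03, so R = e^0.03 = 1.0305
Risk-neutral probability p = (e^0.03 − 0.7788)/(1.2840 − 0.7788) = 0.2517/0.5052 = 0.4981
Terminal stock prices: S_uu = 222.6, S_ud = 135, S_dd = 81.88
Terminal payoffs (K − S): max(-119.6, 0) = 0, max(-32, 0) = 0, max(21.12, 0) = 21.12
Node u (S = 173.3): V_u = e^(−0.03)·[0.4981·0.0000 + 0.5019·0.0000] = 0.0000
Node d (S = 105.1): V_d = e^(−0.03)·[0.4981·0.0000 + 0.5019·21.1184] = 10.2860
Node 0 (S = 135): V_0 = e^(−0.03)·[0.4981·0.0000 + 0.5019·10.2860] = 5.0099

$5.01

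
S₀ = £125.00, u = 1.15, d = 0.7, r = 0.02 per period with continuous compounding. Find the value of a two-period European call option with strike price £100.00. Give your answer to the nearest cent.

£32.02

Risk-neutral probability p = (e^0.02 − 0.7)/(1.15 − 0.7) = 0.3202/0.4500 = 0.7116
Terminal stock prices: S_uu = 165.3, S_ud = 100.6, S_dd = 61.25
Terminal payoffs (S − K): max(65.31, 0) = 65.31, max(0.625, 0) = 0.625, max(-38.75, 0) = 0
Node u (S = 143.8): V_u = e^(−0.02)·[0.7116·65.3125 + 0.2884·0.6250] = 45.7301
Node d (S = 87.5): V_d = e^(−0.02)·[0.7116·0.6250 + 0.2884·0.0000] = 0.4359
Node 0 (S = 125): V_0 = e^(−0.02)·[0.7116·45.7301 + 0.2884·0.4359] = 32.0186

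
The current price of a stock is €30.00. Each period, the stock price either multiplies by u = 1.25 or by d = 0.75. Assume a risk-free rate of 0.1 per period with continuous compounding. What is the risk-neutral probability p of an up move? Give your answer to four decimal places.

p = 0.7103

Risk-neutral probability p = (e^0.1 − 0.75)/(1.25 − 0.75) = 0.3552/0.5000 = 0.7103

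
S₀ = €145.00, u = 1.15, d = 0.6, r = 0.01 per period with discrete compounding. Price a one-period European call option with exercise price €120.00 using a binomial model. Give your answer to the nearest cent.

Risk-neutral probability p = (1 + 0.01 − 0.6)/(1.15 − 0.6) = 0.4100/0.5500 = 0.7455
Terminal stock prices: S_u = 166.8, S_d = 87
Terminal payoffs (S − K): max(46.75, 0) = 46.75, max(-33, 0) = 0
Node 0 (S = 145): V_0 = 1/1.01·[0.7455·46.7500 + 0.2545·0.0000] = 34.5050

€34.50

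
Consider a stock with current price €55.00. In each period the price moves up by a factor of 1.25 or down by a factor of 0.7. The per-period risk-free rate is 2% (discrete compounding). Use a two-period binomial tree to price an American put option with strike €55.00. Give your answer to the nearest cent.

€8.37

Risk-neutral probability p = (1 + 0.02 − 0.7)/(1.25 − 0.7) = 0.3200/0.5500 = 0.5818
Terminal stock prices: S_uu = 85.94, S_ud = 48.12, S_dd = 26.95
Terminal payoffs (K − S): max(-30.94, 0) = 0, max(6.875, 0) = 6.875, max(28.05, 0) = 28.05
Node u (S = 68.75): continuation = 1/1.02·[0.5818·0.0000 + 0.4182·6.8750] = 2.8186; exercise value = 0.0000 ≤ continuation, so V_u = 2.8186
Node d (S = 38.5): continuation = 1/1.02·[0.5818·6.8750 + 0.4182·28.0500] = 15.4216; exercise value = 16.5000 > continuation, so V_d = 16.5000 (exercise)
Node 0 (S = 55): continuation = 1/1.02·[0.5818·2.8186 + 0.4182·16.5000] = 8.3725; exercise value = 0.0000 ≤ continuation, so V_0 = 8.3725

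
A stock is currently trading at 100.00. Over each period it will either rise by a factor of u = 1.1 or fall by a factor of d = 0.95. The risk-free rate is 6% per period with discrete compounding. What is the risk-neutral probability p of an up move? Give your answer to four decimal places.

Risk-neutral probability p = (1 + 0.06 − 0.95)/(1.1 − 0.95) = 0.1100/0.1500 = 0.7333

p = 0.7333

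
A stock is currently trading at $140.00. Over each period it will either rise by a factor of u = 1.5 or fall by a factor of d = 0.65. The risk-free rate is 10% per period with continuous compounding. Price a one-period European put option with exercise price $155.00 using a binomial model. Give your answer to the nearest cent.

Risk-neutral probability p = (e^0.1 − 0.65)/(1.5 − 0.65) = 0.4552/0.8500 = 0.5355
Terminal stock prices: S_u = 210, S_d = 91
Terminal payoffs (K − S): max(-55, 0) = 0, max(64, 0) = 64
Node 0 (S = 140): V_0 = e^(−0.1)·[0.5355·0.0000 + 0.4645·64.0000] = 26.8993

$26.90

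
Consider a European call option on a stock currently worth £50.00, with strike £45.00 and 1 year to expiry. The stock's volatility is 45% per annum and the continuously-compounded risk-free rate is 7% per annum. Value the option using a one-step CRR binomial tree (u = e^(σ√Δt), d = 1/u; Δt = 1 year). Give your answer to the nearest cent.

CRR parameters: u = e^(σ√Δt) = e^(0.45·√1) = 1.5683, d = 1/u = 0.6376
Per-period rate: rΔt = 0.07·1 = 0.07, so R = e^0.07 = 1.0725
Risk-neutral probability p = (e^0.07 − 0.6376)/(1.5683 − 0.6376) = 0.4349/0.9307 = 0.4673
Terminal stock prices: S_u = 78.42, S_d = 31.88
Terminal payoffs (S − K): max(33.42, 0) = 33.42, max(-13.12, 0) = 0
Node 0 (S = 50): V_0 = e^(−0.07)·[0.4673·33.4156 + 0.5327·0.0000] = 14.5585

£14.56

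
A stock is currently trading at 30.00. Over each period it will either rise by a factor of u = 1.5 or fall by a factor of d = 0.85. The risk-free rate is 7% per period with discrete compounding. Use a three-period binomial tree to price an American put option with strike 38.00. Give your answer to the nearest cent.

Risk-neutral probability p = (1 + 0.07 − 0.85)/(1.5 − 0.85) = 0.2200/0.6500 = 0.3385
Terminal stock prices: S_uuu = 101.2, S_uud = 57.38, S_udd = 32.51, S_ddd = 18.42
Terminal payoffs (K − S): max(-63.25, 0) = 0, max(-19.38, 0) = 0, max(5.488, 0) = 5.488, max(19.58, 0) = 19.58
Node uu (S = 67.5): continuation = 1/1.07·[0.3385·0.0000 + 0.6615·0.0000] = 0.0000; exercise value = 0.0000 ≤ continuation, so V_uu = 0.0000
Node ud (S = 38.25): continuation = 1/1.07·[0.3385·0.0000 + 0.6615·5.4875] = 3.3927; exercise value = 0.0000 ≤ continuation, so V_ud = 3.3927
Node dd (S = 21.67): continuation = 1/1.07·[0.3385·5.4875 + 0.6615·19.5763] = 13.8390; exercise value = 16.3250 > continuation, so V_dd = 16.3250 (exercise)
Node u (S = 45): continuation = 1/1.07·[0.3385·0.0000 + 0.6615·3.3927] = 2.0976; exercise value = 0.0000 ≤ continuation, so V_u = 2.0976
Node d (S = 25.5): continuation = 1/1.07·[0.3385·3.3927 + 0.6615·16.3250] = 11.1663; exercise value = 12.5000 > continuation, so V_d = 12.5000 (exercise)
Node 0 (S = 30): continuation = 1/1.07·[0.3385·2.0976 + 0.6615·12.5000] = 8.3918; exercise value = 8.0000 ≤ continuation, so V_0 = 8.3918

8.39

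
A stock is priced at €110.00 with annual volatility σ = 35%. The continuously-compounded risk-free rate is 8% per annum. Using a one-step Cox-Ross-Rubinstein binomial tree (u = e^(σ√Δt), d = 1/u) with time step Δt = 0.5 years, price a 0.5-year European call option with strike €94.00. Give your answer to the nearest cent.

€23.43

CRR parameters: u = e^(σ√Δt) = e^(0.35·√0.5) = 1.2808, d = 1/u = 0.7808
Per-period rate: rΔt = 0.08·0.5 = 0.04, so R = e^0.04 = 1.0408
Risk-neutral probability p = (e^0.04 − 0.7808)/(1.2808 − 0.7808) = 0.2601/0.5000 = 0.5201
Terminal stock prices: S_u = 140.9, S_d = 85.88
Terminal payoffs (S − K): max(46.89, 0) = 46.89, max(-8.116, 0) = 0
Node 0 (S = 110): V_0 = e^(−0.04)·[0.5201·46.8884 + 0.4799·0.0000] = 23.4285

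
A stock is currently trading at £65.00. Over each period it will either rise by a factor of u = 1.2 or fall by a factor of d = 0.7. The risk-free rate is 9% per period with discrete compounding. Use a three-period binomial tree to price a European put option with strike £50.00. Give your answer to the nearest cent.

£1.26

Risk-neutral probability p = (1 + 0.09 − 0.7)/(1.2 − 0.7) = 0.3900/0.5000 = 0.7800
Terminal stock prices: S_uuu = 112.3, S_uud = 65.52, S_udd = 38.22, S_ddd = 22.29
Terminal payoffs (K − S): max(-62.32, 0) = 0, max(-15.52, 0) = 0, max(11.78, 0) = 11.78, max(27.71, 0) = 27.71
Node uu (S = 93.6): V_uu = 1/1.09·[0.7800·0.0000 + 0.2200·0.0000] = 0.0000
Node ud (S = 54.6): V_ud = 1/1.09·[0.7800·0.0000 + 0.2200·11.7800] = 2.3776
Node dd (S = 31.85): V_dd = 1/1.09·[0.7800·11.7800 + 0.2200·27.7050] = 14.0216
Node u (S = 78): V_u = 1/1.09·[0.7800·0.0000 + 0.2200·2.3776] = 0.4799
Node d (S = 45.5): V_d = 1/1.09·[0.7800·2.3776 + 0.2200·14.0216] = 4.5315
Node 0 (S = 65): V_0 = 1/1.09·[0.7800·0.4799 + 0.2200·4.5315] = 1.2580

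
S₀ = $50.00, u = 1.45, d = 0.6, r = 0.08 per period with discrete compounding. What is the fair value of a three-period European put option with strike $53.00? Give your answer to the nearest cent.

Risk-neutral probability p = (1 + 0.08 − 0.6)/(1.45 − 0.6) = 0.4800/0.8500 = 0.5647
Terminal stock prices: S_uuu = 152.4, S_uud = 63.07, S_udd = 26.1, S_ddd = 10.8
Terminal payoffs (K − S): max(-99.43, 0) = 0, max(-10.07, 0) = 0, max(26.9, 0) = 26.9, max(42.2, 0) = 42.2
Node uu (S = 105.1): V_uu = 1/1.08·[0.5647·0.0000 + 0.4353·0.0000] = 0.0000
Node ud (S = 43.5): V_ud = 1/1.08·[0.5647·0.0000 + 0.4353·26.9000] = 10.8420
Node dd (S = 18): V_dd = 1/1.08·[0.5647·26.9000 + 0.4353·42.2000] = 31.0741
Node u (S = 72.5): V_u = 1/1.08·[0.5647·0.0000 + 0.4353·10.8420] = 4.3699
Node d (S = 30): V_d = 1/1.08·[0.5647·10.8420 + 0.4353·31.0741] = 18.1935
Node 0 (S = 50): V_0 = 1/1.08·[0.5647·4.3699 + 0.4353·18.1935] = 9.6178

$9.62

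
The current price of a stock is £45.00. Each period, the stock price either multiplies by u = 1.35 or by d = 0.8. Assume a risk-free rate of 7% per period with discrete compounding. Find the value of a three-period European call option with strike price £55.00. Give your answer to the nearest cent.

£8.57

Risk-neutral probability p = (1 + 0.07 − 0.8)/(1.35 − 0.8) = 0.2700/0.5500 = 0.4909
Terminal stock prices: S_uuu = 110.7, S_uud = 65.61, S_udd = 38.88, S_ddd = 23.04
Terminal payoffs (S − K): max(55.72, 0) = 55.72, max(10.61, 0) = 10.61, max(-16.12, 0) = 0, max(-31.96, 0) = 0
Node uu (S = 82.01): V_uu = 1/1.07·[0.4909·55.7169 + 0.5091·10.6100] = 30.6106
Node ud (S = 48.6): V_ud = 1/1.07·[0.4909·10.6100 + 0.5091·0.0000] = 4.8678
Node dd (S = 28.8): V_dd = 1/1.07·[0.4909·0.0000 + 0.5091·0.0000] = 0.0000
Node u (S = 60.75): V_u = 1/1.07·[0.4909·30.6106 + 0.5091·4.8678] = 16.3600
Node d (S = 36): V_d = 1/1.07·[0.4909·4.8678 + 0.5091·0.0000] = 2.2333
Node 0 (S = 45): V_0 = 1/1.07·[0.4909·16.3600 + 0.5091·2.2333] = 8.5684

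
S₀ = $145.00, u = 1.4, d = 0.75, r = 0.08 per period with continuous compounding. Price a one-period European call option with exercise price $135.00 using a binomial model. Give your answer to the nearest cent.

$32.19

Risk-neutral probability p = (e^0.08 − 0.75)/(1.4 − 0.75) = 0.3333/0.6500 = 0.5127
Terminal stock prices: S_u = 203, S_d = 108.8
Terminal payoffs (S − K): max(68, 0) = 68, max(-26.25, 0) = 0
Node 0 (S = 145): V_0 = e^(−0.08)·[0.5127·68.0000 + 0.4873·0.0000] = 32.1863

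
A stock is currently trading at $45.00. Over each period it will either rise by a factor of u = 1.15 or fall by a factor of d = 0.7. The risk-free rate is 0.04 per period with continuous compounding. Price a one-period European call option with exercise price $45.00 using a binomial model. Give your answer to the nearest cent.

Risk-neutral probability p = (e^0.04 − 0.7)/(1.15 − 0.7) = 0.3408/0.4500 = 0.7574
Terminal stock prices: S_u = 51.75, S_d = 31.5
Terminal payoffs (S − K): max(6.75, 0) = 6.75, max(-13.5, 0) = 0
Node 0 (S = 45): V_0 = e^(−0.04)·[0.7574·6.7500 + 0.2426·0.0000] = 4.9117

$4.91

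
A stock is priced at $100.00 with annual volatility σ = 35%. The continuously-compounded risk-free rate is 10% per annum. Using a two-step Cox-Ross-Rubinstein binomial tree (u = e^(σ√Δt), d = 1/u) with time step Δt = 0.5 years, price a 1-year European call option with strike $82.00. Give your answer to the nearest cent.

CRR parameters: u = e^(σ√Δt) = e^(0.35·√0.5) = 1.2808, d = 1/u = 0.7808
Per-period rate: rΔt = 0.1·0.5 = 0.05, so R = e^0.05 = 1.0513
Risk-neutral probability p = (e^0.05 − 0.7808)/(1.2808 − 0.7808) = 0.2705/0.5000 = 0.5410
Terminal stock prices: S_uu = 164, S_ud = 100, S_dd = 60.96
Terminal payoffs (S − K): max(82.05, 0) = 82.05, max(18, 0) = 18, max(-21.04, 0) = 0
Node u (S = 128.1): V_u = e^(−0.05)·[0.5410·82.0457 + 0.4590·18.0000] = 50.0795
Node d (S = 78.08): V_d = e^(−0.05)·[0.5410·18.0000 + 0.4590·0.0000] = 9.2627
Node 0 (S = 100): V_0 = e^(−0.05)·[0.5410·50.0795 + 0.4590·9.2627] = 29.8149

$29.81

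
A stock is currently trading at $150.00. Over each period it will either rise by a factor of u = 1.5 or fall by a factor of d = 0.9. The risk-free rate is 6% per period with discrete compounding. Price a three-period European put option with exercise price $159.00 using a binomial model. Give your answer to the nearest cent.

$16.44

Risk-neutral probability p = (1 + 0.06 − 0.9)/(1.5 − 0.9) = 0.1600/0.6000 = 0.2667
Terminal stock prices: S_uuu = 506.2, S_uud = 303.8, S_udd = 182.2, S_ddd = 109.4
Terminal payoffs (K − S): max(-347.2, 0) = 0, max(-144.8, 0) = 0, max(-23.25, 0) = 0, max(49.65, 0) = 49.65
Node uu (S = 337.5): V_uu = 1/1.06·[0.2667·0.0000 + 0.7333·0.0000] = 0.0000
Node ud (S = 202.5): V_ud = 1/1.06·[0.2667·0.0000 + 0.7333·0.0000] = 0.0000
Node dd (S = 121.5): V_dd = 1/1.06·[0.2667·0.0000 + 0.7333·49.6500] = 34.3491
Node u (S = 225): V_u = 1/1.06·[0.2667·0.0000 + 0.7333·0.0000] = 0.0000
Node d (S = 135): V_d = 1/1.06·[0.2667·0.0000 + 0.7333·34.3491] = 23.7635
Node 0 (S = 150): V_0 = 1/1.06·[0.2667·0.0000 + 0.7333·23.7635] = 16.4402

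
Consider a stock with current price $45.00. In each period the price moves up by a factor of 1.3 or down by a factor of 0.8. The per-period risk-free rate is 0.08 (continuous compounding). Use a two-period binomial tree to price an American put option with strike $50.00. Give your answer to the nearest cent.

Risk-neutral probability p = (e^0.08 − 0.8)/(1.3 − 0.8) = 0.2833/0.5000 = 0.5666
Terminal stock prices: S_uu = 76.05, S_ud = 46.8, S_dd = 28.8
Terminal payoffs (K − S): max(-26.05, 0) = 0, max(3.2, 0) = 3.2, max(21.2, 0) = 21.2
Node u (S = 58.5): continuation = e^(−0.08)·[0.5666·0.0000 + 0.4334·3.2000] = 1.2803; exercise value = 0.0000 ≤ continuation, so V_u = 1.2803
Node d (S = 36): continuation = e^(−0.08)·[0.5666·3.2000 + 0.4334·21.2000] = 10.1558; exercise value = 14.0000 > continuation, so V_d = 14.0000 (exercise)
Node 0 (S = 45): continuation = e^(−0.08)·[0.5666·1.2803 + 0.4334·14.0000] = 6.2711; exercise value = 5.0000 ≤ continuation, so V_0 = 6.2711

$6.27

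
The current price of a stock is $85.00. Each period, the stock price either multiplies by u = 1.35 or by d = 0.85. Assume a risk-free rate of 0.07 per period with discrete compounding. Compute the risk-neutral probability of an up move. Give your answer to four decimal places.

Risk-neutral probability p = (1 + 0.07 − 0.85)/(1.35 − 0.85) = 0.2200/0.5000 = 0.4400

p = 0.4400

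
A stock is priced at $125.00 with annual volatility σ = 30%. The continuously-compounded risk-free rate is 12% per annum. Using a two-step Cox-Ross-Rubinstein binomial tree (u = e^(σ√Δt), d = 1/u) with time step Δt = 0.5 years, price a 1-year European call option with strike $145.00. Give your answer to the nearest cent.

CRR parameters: u = e^(σ√Δt) = e^(0.3·√0.5) = 1.2363, d = 1/u = 0.8089
Per-period rate: rΔt = 0.12·0.5 = 0.06, so R = e^0.06 = 1.0618
Risk-neutral probability p = (e^0.06 − 0.8089)/(1.2363 − 0.8089) = 0.2530/0.4275 = 0.5918
Terminal stock prices: S_uu = 191.1, S_ud = 125, S_dd = 81.78
Terminal payoffs (S − K): max(46.06, 0) = 46.06, max(-20, 0) = 0, max(-63.22, 0) = 0
Node u (S = 154.5): V_u = e^(−0.06)·[0.5918·46.0581 + 0.4082·0.0000] = 25.6711
Node d (S = 101.1): V_d = e^(−0.06)·[0.5918·0.0000 + 0.4082·0.0000] = 0.0000
Node 0 (S = 125): V_0 = e^(−0.06)·[0.5918·25.6711 + 0.4082·0.0000] = 14.3081

$14.31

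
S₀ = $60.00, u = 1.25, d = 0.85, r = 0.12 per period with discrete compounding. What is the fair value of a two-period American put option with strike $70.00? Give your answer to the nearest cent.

Risk-neutral probability p = (1 + 0.12 − 0.85)/(1.25 − 0.85) = 0.2700/0.4000 = 0.6750
Terminal stock prices: S_uu = 93.75, S_ud = 63.75, S_dd = 43.35
Terminal payoffs (K − S): max(-23.75, 0) = 0, max(6.25, 0) = 6.25, max(26.65, 0) = 26.65
Node u (S = 75): continuation = 1/1.12·[0.6750·0.0000 + 0.3250·6.2500] = 1.8136; exercise value = 0.0000 ≤ continuation, so V_u = 1.8136
Node d (S = 51): continuation = 1/1.12·[0.6750·6.2500 + 0.3250·26.6500] = 11.5000; exercise value = 19.0000 > continuation, so V_d = 19.0000 (exercise)
Node 0 (S = 60): continuation = 1/1.12·[0.6750·1.8136 + 0.3250·19.0000] = 6.6064; exercise value = 10.0000 > continuation, so V_0 = 10.0000 (exercise)

$10.00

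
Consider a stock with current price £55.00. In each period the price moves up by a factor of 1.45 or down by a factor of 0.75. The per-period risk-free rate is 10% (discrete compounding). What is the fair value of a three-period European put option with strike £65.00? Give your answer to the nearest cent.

£9.60

Risk-neutral probability p = (1 + 0.1 − 0.75)/(1.45 − 0.75) = 0.3500/0.7000 = 0.5000
Terminal stock prices: S_uuu = 167.7, S_uud = 86.73, S_udd = 44.86, S_ddd = 23.2
Terminal payoffs (K − S): max(-102.7, 0) = 0, max(-21.73, 0) = 0, max(20.14, 0) = 20.14, max(41.8, 0) = 41.8
Node uu (S = 115.6): V_uu = 1/1.1·[0.5000·0.0000 + 0.5000·0.0000] = 0.0000
Node ud (S = 59.81): V_ud = 1/1.1·[0.5000·0.0000 + 0.5000·20.1406] = 9.1548
Node dd (S = 30.94): V_dd = 1/1.1·[0.5000·20.1406 + 0.5000·41.7969] = 28.1534
Node u (S = 79.75): V_u = 1/1.1·[0.5000·0.0000 + 0.5000·9.1548] = 4.1613
Node d (S = 41.25): V_d = 1/1.1·[0.5000·9.1548 + 0.5000·28.1534] = 16.9583
Node 0 (S = 55): V_0 = 1/1.1·[0.5000·4.1613 + 0.5000·16.9583] = 9.5998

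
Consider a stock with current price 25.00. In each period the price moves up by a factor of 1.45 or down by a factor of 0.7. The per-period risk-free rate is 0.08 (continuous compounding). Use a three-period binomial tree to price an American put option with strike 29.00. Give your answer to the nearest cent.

Risk-neutral probability p = (e^0.08 − 0.7)/(1.45 − 0.7) = 0.3833/0.7500 = 0.5110
Terminal stock prices: S_uuu = 76.22, S_uud = 36.79, S_udd = 17.76, S_ddd = 8.575
Terminal payoffs (K − S): max(-47.22, 0) = 0, max(-7.794, 0) = 0, max(11.24, 0) = 11.24, max(20.43, 0) = 20.43
Node uu (S = 52.56): continuation = e^(−0.08)·[0.5110·0.0000 + 0.4890·0.0000] = 0.0000; exercise value = 0.0000 ≤ continuation, so V_uu = 0.0000
Node ud (S = 25.38): continuation = e^(−0.08)·[0.5110·0.0000 + 0.4890·11.2375] = 5.0721; exercise value = 3.6250 ≤ continuation, so V_ud = 5.0721
Node dd (S = 12.25): continuation = e^(−0.08)·[0.5110·11.2375 + 0.4890·20.4250] = 14.5204; exercise value = 16.7500 > continuation, so V_dd = 16.7500 (exercise)
Node u (S = 36.25): continuation = e^(−0.08)·[0.5110·0.0000 + 0.4890·5.0721] = 2.2894; exercise value = 0.0000 ≤ continuation, so V_u = 2.2894
Node d (S = 17.5): continuation = e^(−0.08)·[0.5110·5.0721 + 0.4890·16.7500] = 9.9531; exercise value = 11.5000 > continuation, so V_d = 11.5000 (exercise)
Node 0 (S = 25): continuation = e^(−0.08)·[0.5110·2.2894 + 0.4890·11.5000] = 6.2706; exercise value = 4.0000 ≤ continuation, so V_0 = 6.2706

6.27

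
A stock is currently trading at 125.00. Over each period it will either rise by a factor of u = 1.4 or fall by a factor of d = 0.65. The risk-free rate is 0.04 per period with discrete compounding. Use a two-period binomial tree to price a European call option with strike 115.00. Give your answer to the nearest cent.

32.50

Risk-neutral probability p = (1 + 0.04 − 0.65)/(1.4 − 0.65) = 0.3900/0.7500 = 0.5200
Terminal stock prices: S_uu = 245, S_ud = 113.8, S_dd = 52.81
Terminal payoffs (S − K): max(130, 0) = 130, max(-1.25, 0) = 0, max(-62.19, 0) = 0
Node u (S = 175): V_u = 1/1.04·[0.5200·130.0000 + 0.4800·0.0000] = 65.0000
Node d (S = 81.25): V_d = 1/1.04·[0.5200·0.0000 + 0.4800·0.0000] = 0.0000
Node 0 (S = 125): V_0 = 1/1.04·[0.5200·65.0000 + 0.4800·0.0000] = 32.5000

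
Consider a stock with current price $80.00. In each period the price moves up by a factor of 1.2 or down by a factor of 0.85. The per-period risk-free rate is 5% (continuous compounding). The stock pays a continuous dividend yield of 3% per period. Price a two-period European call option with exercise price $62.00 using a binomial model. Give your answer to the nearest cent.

Per-period risk-free factor R = e^0.05 = 1.0513; dividend-adjusted growth = e^(0.05−0.03) = 1.0202.
Risk-neutral probability p = (1.0202 − 0.85)/(1.2 − 0.85) = 0.1702/0.3500 = 0.4863
Terminal stock prices: S_uu = 115.2, S_ud = 81.6, S_dd = 57.8
Terminal payoffs (S − K): max(53.2, 0) = 53.2, max(19.6, 0) = 19.6, max(-4.2, 0) = 0
Node u (S = 96): V_u = e^(−0.05)·[0.4863·53.2000 + 0.5137·19.6000] = 34.1865
Node d (S = 68): V_d = e^(−0.05)·[0.4863·19.6000 + 0.5137·0.0000] = 9.0664
Node 0 (S = 80): V_0 = e^(−0.05)·[0.4863·34.1865 + 0.5137·9.0664] = 20.2441

$20.24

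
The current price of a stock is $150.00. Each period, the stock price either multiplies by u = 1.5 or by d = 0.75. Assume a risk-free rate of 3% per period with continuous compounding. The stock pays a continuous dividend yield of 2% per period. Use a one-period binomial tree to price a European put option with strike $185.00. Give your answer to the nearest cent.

$45.96

Per-period risk-free factor R = e^0.03 = 1.0305; dividend-adjusted growth = e^(0.03−0.02) = 1.0101.
Risk-neutral probability p = (1.0101 − 0.75)/(1.5 − 0.75) = 0.2601/0.7500 = 0.3467
Terminal stock prices: S_u = 225, S_d = 112.5
Terminal payoffs (K − S): max(-40, 0) = 0, max(72.5, 0) = 72.5
Node 0 (S = 150): V_0 = e^(−0.03)·[0.3467·0.0000 + 0.6533·72.5000] = 45.9621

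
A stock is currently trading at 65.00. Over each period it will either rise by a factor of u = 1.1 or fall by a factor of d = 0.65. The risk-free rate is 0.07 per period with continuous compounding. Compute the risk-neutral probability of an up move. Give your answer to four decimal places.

Risk-neutral probability p = (e^0.07 − 0.65)/(1.1 − 0.65) = 0.4225/0.4500 = 0.9389

p = 0.9389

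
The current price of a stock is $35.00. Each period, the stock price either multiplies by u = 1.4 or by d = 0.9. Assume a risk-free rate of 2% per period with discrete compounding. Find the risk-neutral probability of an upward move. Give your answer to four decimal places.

p = 0.2400

Risk-neutral probability p = (1 + 0.02 − 0.9)/(1.4 − 0.9) = 0.1200/0.5000 = 0.2400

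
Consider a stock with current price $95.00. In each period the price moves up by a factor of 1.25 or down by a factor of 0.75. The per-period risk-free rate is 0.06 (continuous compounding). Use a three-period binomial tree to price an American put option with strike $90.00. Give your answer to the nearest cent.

Risk-neutral probability p = (e^0.06 − 0.75)/(1.25 − 0.75) = 0.3118/0.5000 = 0.6237
Terminal stock prices: S_uuu = 185.5, S_uud = 111.3, S_udd = 66.8, S_ddd = 40.08
Terminal payoffs (K − S): max(-95.55, 0) = 0, max(-21.33, 0) = 0, max(23.2, 0) = 23.2, max(49.92, 0) = 49.92
Node uu (S = 148.4): continuation = e^(−0.06)·[0.6237·0.0000 + 0.3763·0.0000] = 0.0000; exercise value = 0.0000 ≤ continuation, so V_uu = 0.0000
Node ud (S = 89.06): continuation = e^(−0.06)·[0.6237·0.0000 + 0.3763·23.2031] = 8.2235; exercise value = 0.9375 ≤ continuation, so V_ud = 8.2235
Node dd (S = 53.44): continuation = e^(−0.06)·[0.6237·23.2031 + 0.3763·49.9219] = 31.3213; exercise value = 36.5625 > continuation, so V_dd = 36.5625 (exercise)
Node u (S = 118.8): continuation = e^(−0.06)·[0.6237·0.0000 + 0.3763·8.2235] = 2.9145; exercise value = 0.0000 ≤ continuation, so V_u = 2.9145
Node d (S = 71.25): continuation = e^(−0.06)·[0.6237·8.2235 + 0.3763·36.5625] = 17.7882; exercise value = 18.7500 > continuation, so V_d = 18.7500 (exercise)
Node 0 (S = 95): continuation = e^(−0.06)·[0.6237·2.9145 + 0.3763·18.7500] = 8.3570; exercise value = 0.0000 ≤ continuation, so V_0 = 8.3570

$8.36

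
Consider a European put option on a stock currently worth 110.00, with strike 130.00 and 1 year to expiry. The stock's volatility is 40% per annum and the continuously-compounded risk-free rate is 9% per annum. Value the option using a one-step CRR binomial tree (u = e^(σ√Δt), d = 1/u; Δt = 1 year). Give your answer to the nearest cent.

24.89

CRR parameters: u = e^(σ√Δt) = e^(0.4·√1) = 1.4918, d = 1/u = 0.6703
Per-period rate: rΔt = 0.09·1 = 0.09, so R = e^0.09 = 1.0942
Risk-neutral probability p = (e^0.09 − 0.6703)/(1.4918 − 0.6703) = 0.4239/0.8215 = 0.5159
Terminal stock prices: S_u = 164.1, S_d = 73.74
Terminal payoffs (K − S): max(-34.1, 0) = 0, max(56.26, 0) = 56.26
Node 0 (S = 110): V_0 = e^(−0.09)·[0.5159·0.0000 + 0.4841·56.2648] = 24.8910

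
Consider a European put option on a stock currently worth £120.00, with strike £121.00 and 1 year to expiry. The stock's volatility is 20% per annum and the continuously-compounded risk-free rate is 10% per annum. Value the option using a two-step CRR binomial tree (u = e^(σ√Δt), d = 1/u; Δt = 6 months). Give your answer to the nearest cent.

£3.89

CRR parameters: u = e^(σ√Δt) = e^(0.2·√0.5) = 1.1519, d = 1/u = 0.8681
Per-period rate: rΔt = 0.1·0.5 = 0.05, so R = e^0.05 = 1.0513
Risk-neutral probability p = (e^0.05 − 0.8681)/(1.1519 − 0.8681) = 0.1831/0.2838 = 0.6454
Terminal stock prices: S_uu = 159.2, S_ud = 120, S_dd = 90.44
Terminal payoffs (K − S): max(-38.23, 0) = 0, max(1, 0) = 1, max(30.56, 0) = 30.56
Node u (S = 138.2): V_u = e^(−0.05)·[0.6454·0.0000 + 0.3546·1.0000] = 0.3373
Node d (S = 104.2): V_d = e^(−0.05)·[0.6454·1.0000 + 0.3546·30.5634] = 10.9239
Node 0 (S = 120): V_0 = e^(−0.05)·[0.6454·0.3373 + 0.3546·10.9239] = 3.8921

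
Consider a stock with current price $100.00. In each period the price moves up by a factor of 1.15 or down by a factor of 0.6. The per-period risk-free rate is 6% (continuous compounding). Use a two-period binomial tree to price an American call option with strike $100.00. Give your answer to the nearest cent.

Risk-neutral probability p = (e^0.06 − 0.6)/(1.15 − 0.6) = 0.4618/0.5500 = 0.8397
Terminal stock prices: S_uu = 132.2, S_ud = 69, S_dd = 36
Terminal payoffs (S − K): max(32.25, 0) = 32.25, max(-31, 0) = 0, max(-64, 0) = 0
Node u (S = 115): continuation = e^(−0.06)·[0.8397·32.2500 + 0.1603·0.0000] = 25.5034; exercise value = 15.0000 ≤ continuation, so V_u = 25.5034
Node d (S = 60): continuation = e^(−0.06)·[0.8397·0.0000 + 0.1603·0.0000] = 0.0000; exercise value = 0.0000 ≤ continuation, so V_d = 0.0000
Node 0 (S = 100): continuation = e^(−0.06)·[0.8397·25.5034 + 0.1603·0.0000] = 20.1681; exercise value = 0.0000 ≤ continuation, so V_0 = 20.1681

$20.17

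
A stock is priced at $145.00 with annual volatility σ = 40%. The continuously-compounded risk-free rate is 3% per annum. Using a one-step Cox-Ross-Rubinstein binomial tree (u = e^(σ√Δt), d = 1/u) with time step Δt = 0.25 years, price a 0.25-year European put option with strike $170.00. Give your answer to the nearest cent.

CRR parameters: u = e^(σ√Δt) = e^(0.4·√0.25) = 1.2214, d = 1/u = 0.8187
Per-period rate: rΔt = 0.03·0.25 = 0.0075, so R = e^0.0075 = 1.0075
Risk-neutral probability p = (e^0.0075 − 0.8187)/(1.2214 − 0.8187) = 0.1888/0.4027 = 0.4689
Terminal stock prices: S_u = 177.1, S_d = 118.7
Terminal payoffs (K − S): max(-7.103, 0) = 0, max(51.28, 0) = 51.28
Node 0 (S = 145): V_0 = e^(−0.0075)·[0.4689·0.0000 + 0.5311·51.2840] = 27.0354

$27.04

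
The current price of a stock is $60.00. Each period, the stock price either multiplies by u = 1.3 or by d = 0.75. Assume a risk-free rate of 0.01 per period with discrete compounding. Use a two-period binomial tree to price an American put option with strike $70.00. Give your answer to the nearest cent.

Risk-neutral probability p = (1 + 0.01 − 0.75)/(1.3 − 0.75) = 0.2600/0.5500 = 0.4727
Terminal stock prices: S_uu = 101.4, S_ud = 58.5, S_dd = 33.75
Terminal payoffs (K − S): max(-31.4, 0) = 0, max(11.5, 0) = 11.5, max(36.25, 0) = 36.25
Node u (S = 78): continuation = 1/1.01·[0.4727·0.0000 + 0.5273·11.5000] = 6.0036; exercise value = 0.0000 ≤ continuation, so V_u = 6.0036
Node d (S = 45): continuation = 1/1.01·[0.4727·11.5000 + 0.5273·36.2500] = 24.3069; exercise value = 25.0000 > continuation, so V_d = 25.0000 (exercise)
Node 0 (S = 60): continuation = 1/1.01·[0.4727·6.0036 + 0.5273·25.0000] = 15.8613; exercise value = 10.0000 ≤ continuation, so V_0 = 15.8613

$15.86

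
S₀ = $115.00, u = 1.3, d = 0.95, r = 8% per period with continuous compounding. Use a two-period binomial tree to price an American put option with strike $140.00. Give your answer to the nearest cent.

Risk-neutral probability p = (e^0.08 − 0.95)/(1.3 − 0.95) = 0.1333/0.3500 = 0.3808
Terminal stock prices: S_uu = 194.4, S_ud = 142, S_dd = 103.8
Terminal payoffs (K − S): max(-54.35, 0) = 0, max(-2.025, 0) = 0, max(36.21, 0) = 36.21
Node u (S = 149.5): continuation = e^(−0.08)·[0.3808·0.0000 + 0.6192·0.0000] = 0.0000; exercise value = 0.0000 ≤ continuation, so V_u = 0.0000
Node d (S = 109.2): continuation = e^(−0.08)·[0.3808·0.0000 + 0.6192·36.2125] = 20.6982; exercise value = 30.7500 > continuation, so V_d = 30.7500 (exercise)
Node 0 (S = 115): continuation = e^(−0.08)·[0.3808·0.0000 + 0.6192·30.7500] = 17.5759; exercise value = 25.0000 > continuation, so V_0 = 25.0000 (exercise)

$25.00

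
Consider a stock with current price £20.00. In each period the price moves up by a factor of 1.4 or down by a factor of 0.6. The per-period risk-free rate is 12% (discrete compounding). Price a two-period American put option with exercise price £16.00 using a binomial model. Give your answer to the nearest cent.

Risk-neutral probability p = (1 + 0.12 − 0.6)/(1.4 − 0.6) = 0.5200/0.8000 = 0.6500
Terminal stock prices: S_uu = 39.2, S_ud = 16.8, S_dd = 7.2
Terminal payoffs (K − S): max(-23.2, 0) = 0, max(-0.8, 0) = 0, max(8.8, 0) = 8.8
Node u (S = 28): continuation = 1/1.12·[0.6500·0.0000 + 0.3500·0.0000] = 0.0000; exercise value = 0.0000 ≤ continuation, so V_u = 0.0000
Node d (S = 12): continuation = 1/1.12·[0.6500·0.0000 + 0.3500·8.8000] = 2.7500; exercise value = 4.0000 > continuation, so V_d = 4.0000 (exercise)
Node 0 (S = 20): continuation = 1/1.12·[0.6500·0.0000 + 0.3500·4.0000] = 1.2500; exercise value = 0.0000 ≤ continuation, so V_0 = 1.2500

£1.25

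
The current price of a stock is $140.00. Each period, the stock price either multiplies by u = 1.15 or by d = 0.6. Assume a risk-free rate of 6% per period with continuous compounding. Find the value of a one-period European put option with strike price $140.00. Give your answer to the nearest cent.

$8.45

Risk-neutral probability p = (e^0.06 − 0.6)/(1.15 − 0.6) = 0.4618/0.5500 = 0.8397
Terminal stock prices: S_u = 161, S_d = 84
Terminal payoffs (K − S): max(-21, 0) = 0, max(56, 0) = 56
Node 0 (S = 140): V_0 = e^(−0.06)·[0.8397·0.0000 + 0.1603·56.0000] = 8.4539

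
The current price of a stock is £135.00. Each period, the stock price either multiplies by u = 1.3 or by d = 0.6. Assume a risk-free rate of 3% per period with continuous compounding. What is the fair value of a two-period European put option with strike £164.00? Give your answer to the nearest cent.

Risk-neutral probability p = (e^0.03 − 0.6)/(1.3 − 0.6) = 0.4305/0.7000 = 0.6149
Terminal stock prices: S_uu = 228.2, S_ud = 105.3, S_dd = 48.6
Terminal payoffs (K − S): max(-64.15, 0) = 0, max(58.7, 0) = 58.7, max(115.4, 0) = 115.4
Node u (S = 175.5): V_u = e^(−0.03)·[0.6149·0.0000 + 0.3851·58.7000] = 21.9353
Node d (S = 81): V_d = e^(−0.03)·[0.6149·58.7000 + 0.3851·115.4000] = 78.1531
Node 0 (S = 135): V_0 = e^(−0.03)·[0.6149·21.9353 + 0.3851·78.1531] = 42.2947

£42.29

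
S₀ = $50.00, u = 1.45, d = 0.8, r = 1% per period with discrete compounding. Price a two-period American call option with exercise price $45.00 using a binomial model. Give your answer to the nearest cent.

Risk-neutral probability p = (1 + 0.01 − 0.8)/(1.45 − 0.8) = 0.2100/0.6500 = 0.3231
Terminal stock prices: S_uu = 105.1, S_ud = 58, S_dd = 32
Terminal payoffs (S − K): max(60.12, 0) = 60.12, max(13, 0) = 13, max(-13, 0) = 0
Node u (S = 72.5): continuation = 1/1.01·[0.3231·60.1250 + 0.6769·13.0000] = 27.9455; exercise value = 27.5000 ≤ continuation, so V_u = 27.9455
Node d (S = 40): continuation = 1/1.01·[0.3231·13.0000 + 0.6769·0.0000] = 4.1584; exercise value = 0.0000 ≤ continuation, so V_d = 4.1584
Node 0 (S = 50): continuation = 1/1.01·[0.3231·27.9455 + 0.6769·4.1584] = 11.7262; exercise value = 5.0000 ≤ continuation, so V_0 = 11.7262

$11.73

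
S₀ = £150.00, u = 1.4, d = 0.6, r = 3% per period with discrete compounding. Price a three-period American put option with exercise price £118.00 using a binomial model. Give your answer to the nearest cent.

£21.83

Risk-neutral probability p = (1 + 0.03 − 0.6)/(1.4 − 0.6) = 0.4300/0.8000 = 0.5375
Terminal stock prices: S_uuu = 411.6, S_uud = 176.4, S_udd = 75.6, S_ddd = 32.4
Terminal payoffs (K − S): max(-293.6, 0) = 0, max(-58.4, 0) = 0, max(42.4, 0) = 42.4, max(85.6, 0) = 85.6
Node uu (S = 294): continuation = 1/1.03·[0.5375·0.0000 + 0.4625·0.0000] = 0.0000; exercise value = 0.0000 ≤ continuation, so V_uu = 0.0000
Node ud (S = 126): continuation = 1/1.03·[0.5375·0.0000 + 0.4625·42.4000] = 19.0388; exercise value = 0.0000 ≤ continuation, so V_ud = 19.0388
Node dd (S = 54): continuation = 1/1.03·[0.5375·42.4000 + 0.4625·85.6000] = 60.5631; exercise value = 64.0000 > continuation, so V_dd = 64.0000 (exercise)
Node u (S = 210): continuation = 1/1.03·[0.5375·0.0000 + 0.4625·19.0388] = 8.5490; exercise value = 0.0000 ≤ continuation, so V_u = 8.5490
Node d (S = 90): continuation = 1/1.03·[0.5375·19.0388 + 0.4625·64.0000] = 38.6732; exercise value = 28.0000 ≤ continuation, so V_d = 38.6732
Node 0 (S = 150): continuation = 1/1.03·[0.5375·8.5490 + 0.4625·38.6732] = 21.8266; exercise value = 0.0000 ≤ continuation, so V_0 = 21.8266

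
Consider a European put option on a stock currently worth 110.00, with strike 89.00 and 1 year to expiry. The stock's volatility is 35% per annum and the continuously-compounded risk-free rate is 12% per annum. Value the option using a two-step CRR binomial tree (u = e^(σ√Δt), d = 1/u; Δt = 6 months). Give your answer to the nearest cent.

3.73

CRR parameters: u = e^(σ√Δt) = e^(0.35·√0.5) = 1.2808, d = 1/u = 0.7808
Per-period rate: rΔt = 0.12·0.5 = 0.06, so R = e^0.06 = 1.0618
Risk-neutral probability p = (e^0.06 − 0.7808)/(1.2808 − 0.7808) = 0.2811/0.5000 = 0.5621
Terminal stock prices: S_uu = 180.5, S_ud = 110, S_dd = 67.05
Terminal payoffs (K − S): max(-91.45, 0) = 0, max(-21, 0) = 0, max(21.95, 0) = 21.95
Node u (S = 140.9): V_u = e^(−0.06)·[0.5621·0.0000 + 0.4379·0.0000] = 0.0000
Node d (S = 85.88): V_d = e^(−0.06)·[0.5621·0.0000 + 0.4379·21.9455] = 9.0502
Node 0 (S = 110): V_0 = e^(−0.06)·[0.5621·0.0000 + 0.4379·9.0502] = 3.7323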